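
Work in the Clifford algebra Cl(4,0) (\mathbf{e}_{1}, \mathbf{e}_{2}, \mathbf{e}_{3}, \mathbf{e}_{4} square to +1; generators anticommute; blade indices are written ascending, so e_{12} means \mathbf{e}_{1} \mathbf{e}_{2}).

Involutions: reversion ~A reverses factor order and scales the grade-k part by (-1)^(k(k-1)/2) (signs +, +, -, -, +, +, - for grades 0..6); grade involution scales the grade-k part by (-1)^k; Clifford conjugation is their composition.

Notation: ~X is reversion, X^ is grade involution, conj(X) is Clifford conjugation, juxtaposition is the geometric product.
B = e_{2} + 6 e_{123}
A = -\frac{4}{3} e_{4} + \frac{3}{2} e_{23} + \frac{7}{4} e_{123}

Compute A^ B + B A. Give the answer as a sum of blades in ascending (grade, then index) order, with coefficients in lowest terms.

first term: \frac{21}{2} - 9 e_{1} - \frac{3}{2} e_{3} + \frac{7}{4} e_{13} - \frac{4}{3} e_{24} - 8 e_{1234}
second term: -\frac{21}{2} - 9 e_{1} + \frac{3}{2} e_{3} - \frac{7}{4} e_{13} - \frac{4}{3} e_{24} - 8 e_{1234}
Answer: -18 e_{1} - \frac{8}{3} e_{24} - 16 e_{1234}


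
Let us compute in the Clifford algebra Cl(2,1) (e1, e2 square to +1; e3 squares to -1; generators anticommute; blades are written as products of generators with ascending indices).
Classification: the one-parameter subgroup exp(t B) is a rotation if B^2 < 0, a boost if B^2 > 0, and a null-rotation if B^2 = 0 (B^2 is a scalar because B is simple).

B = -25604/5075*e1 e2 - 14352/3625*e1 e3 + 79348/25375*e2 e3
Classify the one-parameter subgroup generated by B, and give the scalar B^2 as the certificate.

B^2 term by term: the squares give (-25604/5075)^2*(e1 e2)^2 + (-14352/3625)^2*(e1 e3)^2 + (79348/25375)^2*(e2 e3)^2 = 655564816/25755625*(-1) + 205979904/13140625*(+1) + 6296105104/643890625*(+1) = 0 (each basis 2-blade squares to minus the product of its generators' squares); cross terms between blades sharing an index anticommute and cancel. So B^2 = 0.
Answer: null-rotation, certificate B^2 = 0. Because 0 is invariant under every versor sandwich, the classification follows from its sign alone.


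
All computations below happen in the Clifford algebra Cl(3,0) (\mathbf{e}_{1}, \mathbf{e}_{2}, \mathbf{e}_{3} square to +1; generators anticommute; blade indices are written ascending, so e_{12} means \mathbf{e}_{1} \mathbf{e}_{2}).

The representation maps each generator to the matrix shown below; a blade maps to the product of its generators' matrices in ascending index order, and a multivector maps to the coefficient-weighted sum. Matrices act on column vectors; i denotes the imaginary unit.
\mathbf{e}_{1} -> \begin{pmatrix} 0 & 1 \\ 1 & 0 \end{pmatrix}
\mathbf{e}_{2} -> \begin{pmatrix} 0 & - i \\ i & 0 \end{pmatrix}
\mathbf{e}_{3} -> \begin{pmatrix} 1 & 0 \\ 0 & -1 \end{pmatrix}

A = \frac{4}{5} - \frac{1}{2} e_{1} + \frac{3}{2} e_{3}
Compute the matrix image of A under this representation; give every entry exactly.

M = (\frac{4}{5})*1 + (-\frac{1}{2})*rho(e_{1}) + (\frac{3}{2})*rho(e_{3}), summed entrywise (1 is the identity matrix):
Answer: \begin{pmatrix} \frac{23}{10} & - \frac{1}{2} \\ - \frac{1}{2} & - \frac{7}{10} \end{pmatrix}


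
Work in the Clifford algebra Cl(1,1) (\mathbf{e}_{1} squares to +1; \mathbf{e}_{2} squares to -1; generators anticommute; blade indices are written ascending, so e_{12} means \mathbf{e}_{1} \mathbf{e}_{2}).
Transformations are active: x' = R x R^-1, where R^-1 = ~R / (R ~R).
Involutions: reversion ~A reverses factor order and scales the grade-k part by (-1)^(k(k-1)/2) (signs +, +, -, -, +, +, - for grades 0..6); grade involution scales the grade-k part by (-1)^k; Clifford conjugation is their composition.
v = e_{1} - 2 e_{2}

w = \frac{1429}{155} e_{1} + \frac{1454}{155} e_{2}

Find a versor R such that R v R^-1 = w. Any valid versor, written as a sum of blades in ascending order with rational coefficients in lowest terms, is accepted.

A norm check does it: q(v) = q(w) = -3, hence R = v + w = \frac{1584}{155} e_{1} + \frac{1144}{155} e_{2} realises the map — parallel part kept, (v - w)/2 negated, v carried to w.
Answer: \frac{1584}{155} e_{1} + \frac{1144}{155} e_{2}


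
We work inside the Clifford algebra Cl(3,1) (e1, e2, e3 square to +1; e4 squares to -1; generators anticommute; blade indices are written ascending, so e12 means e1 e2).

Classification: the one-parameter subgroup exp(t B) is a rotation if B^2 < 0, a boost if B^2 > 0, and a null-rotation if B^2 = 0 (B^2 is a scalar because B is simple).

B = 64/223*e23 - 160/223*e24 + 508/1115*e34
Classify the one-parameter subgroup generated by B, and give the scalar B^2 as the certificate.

B^2 term by term: the squares give (64/223)^2*(e23)^2 + (-160/223)^2*(e24)^2 + (508/1115)^2*(e34)^2 = 4096/49729*(-1) + 25600/49729*(+1) + 258064/1243225*(+1) = 16/25 (each basis 2-blade squares to minus the product of its generators' squares); cross terms between blades sharing an index anticommute and cancel. So B^2 = 16/25.
Answer: boost, certificate B^2 = 16/25. Key observation: B^2 = 16/25 is a conjugation invariant, so its sign decides the class regardless of the surface form of B.


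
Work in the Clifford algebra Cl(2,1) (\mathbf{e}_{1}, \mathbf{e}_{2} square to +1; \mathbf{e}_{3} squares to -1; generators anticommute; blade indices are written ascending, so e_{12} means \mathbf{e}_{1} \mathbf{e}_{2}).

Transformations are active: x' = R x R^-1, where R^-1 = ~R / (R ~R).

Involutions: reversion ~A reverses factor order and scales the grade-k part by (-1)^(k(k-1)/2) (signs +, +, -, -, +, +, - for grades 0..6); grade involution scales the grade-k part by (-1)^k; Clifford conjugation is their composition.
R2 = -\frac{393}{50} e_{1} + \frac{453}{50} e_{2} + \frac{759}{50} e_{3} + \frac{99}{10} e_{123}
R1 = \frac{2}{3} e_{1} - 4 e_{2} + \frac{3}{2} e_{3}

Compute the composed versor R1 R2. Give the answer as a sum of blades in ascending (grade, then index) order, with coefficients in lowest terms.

Distribute over the terms of R1 (each basis-blade product reordered to ascending indices, repeated generators contracted through their squares):
(\frac{2}{3} e_{1}) R2 = -\frac{131}{25} + \frac{151}{25} e_{12} + \frac{253}{25} e_{13} + \frac{33}{5} e_{23}
(-4 e_{2}) R2 = -\frac{906}{25} - \frac{786}{25} e_{12} + \frac{198}{5} e_{13} - \frac{1518}{25} e_{23}
(\frac{3}{2} e_{3}) R2 = -\frac{2277}{100} - \frac{297}{20} e_{12} + \frac{1179}{100} e_{13} - \frac{1359}{100} e_{23}
Summing the partial products and collecting blades:
Answer: -\frac{257}{4} - \frac{161}{4} e_{12} + \frac{6151}{100} e_{13} - \frac{6771}{100} e_{23}


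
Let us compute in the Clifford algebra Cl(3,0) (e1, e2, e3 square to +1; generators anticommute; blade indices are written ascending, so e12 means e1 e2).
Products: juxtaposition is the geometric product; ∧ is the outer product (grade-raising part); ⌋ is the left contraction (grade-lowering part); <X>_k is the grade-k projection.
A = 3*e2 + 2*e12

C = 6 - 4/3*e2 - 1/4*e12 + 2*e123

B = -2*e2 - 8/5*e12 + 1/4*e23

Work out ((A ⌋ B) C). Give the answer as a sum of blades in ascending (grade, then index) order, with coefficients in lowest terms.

step 1: -14/5 + 24/5*e1 + 3/4*e3
step 2: -84/5 + 144/5*e1 + 38/15*e2 + 9/2*e3 - 21/5*e12 + 53/5*e23 - 463/80*e123
Answer: -84/5 + 144/5*e1 + 38/15*e2 + 9/2*e3 - 21/5*e12 + 53/5*e23 - 463/80*e123


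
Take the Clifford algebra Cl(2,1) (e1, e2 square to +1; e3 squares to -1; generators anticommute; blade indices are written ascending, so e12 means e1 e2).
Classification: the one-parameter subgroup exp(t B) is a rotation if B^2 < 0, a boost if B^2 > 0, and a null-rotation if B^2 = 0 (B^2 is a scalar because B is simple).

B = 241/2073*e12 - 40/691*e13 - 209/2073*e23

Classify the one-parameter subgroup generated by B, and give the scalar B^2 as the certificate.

B^2 term by term: the squares give (241/2073)^2*(e12)^2 + (-40/691)^2*(e13)^2 + (-209/2073)^2*(e23)^2 = 58081/4297329*(-1) + 1600/477481*(+1) + 43681/4297329*(+1) = 0 (each basis 2-blade squares to minus the product of its generators' squares); cross terms between blades sharing an index anticommute and cancel. So B^2 = 0.
Answer: null-rotation, certificate B^2 = 0. The scalar 0 is the complete invariant here: its sign names the subgroup type.


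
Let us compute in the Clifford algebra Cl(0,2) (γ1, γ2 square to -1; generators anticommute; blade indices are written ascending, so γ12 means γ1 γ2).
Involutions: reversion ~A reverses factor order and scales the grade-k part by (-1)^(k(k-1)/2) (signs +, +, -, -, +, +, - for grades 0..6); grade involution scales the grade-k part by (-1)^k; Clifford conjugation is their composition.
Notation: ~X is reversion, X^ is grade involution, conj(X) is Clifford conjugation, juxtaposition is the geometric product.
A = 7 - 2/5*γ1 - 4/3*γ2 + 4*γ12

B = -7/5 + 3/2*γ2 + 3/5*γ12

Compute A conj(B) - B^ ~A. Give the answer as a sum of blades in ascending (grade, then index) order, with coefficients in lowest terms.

first term: -47/5 + 184/25*γ1 - 1331/150*γ2 - 46/5*γ12
second term: -47/5 + 184/25*γ1 - 1331/150*γ2 + 46/5*γ12
Answer: -92/5*γ12


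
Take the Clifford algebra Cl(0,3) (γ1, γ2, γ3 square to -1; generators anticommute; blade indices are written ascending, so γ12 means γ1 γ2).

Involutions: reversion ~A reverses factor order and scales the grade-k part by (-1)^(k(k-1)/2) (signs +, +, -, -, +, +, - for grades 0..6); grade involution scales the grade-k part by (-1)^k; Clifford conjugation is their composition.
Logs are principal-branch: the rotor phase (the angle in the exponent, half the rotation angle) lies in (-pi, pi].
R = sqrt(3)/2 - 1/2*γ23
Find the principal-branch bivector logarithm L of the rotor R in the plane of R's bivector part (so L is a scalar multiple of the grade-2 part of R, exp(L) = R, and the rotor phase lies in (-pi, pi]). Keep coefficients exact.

The scalar part of R is sqrt(3)/2, and that scalar determines the rotor phase on the principal branch; recovering the unit plane as bivector-part over sine of the phase gives L = phase * plane.
Concretely: cos(phase) = sqrt(3)/2 gives phase = ±pi/6, and since phase/sin(phase) is even the sign is immaterial: L = (phase/sin(phase)) * <R>_2 = (pi/3) * <R>_2.
Answer: -pi/6*γ23


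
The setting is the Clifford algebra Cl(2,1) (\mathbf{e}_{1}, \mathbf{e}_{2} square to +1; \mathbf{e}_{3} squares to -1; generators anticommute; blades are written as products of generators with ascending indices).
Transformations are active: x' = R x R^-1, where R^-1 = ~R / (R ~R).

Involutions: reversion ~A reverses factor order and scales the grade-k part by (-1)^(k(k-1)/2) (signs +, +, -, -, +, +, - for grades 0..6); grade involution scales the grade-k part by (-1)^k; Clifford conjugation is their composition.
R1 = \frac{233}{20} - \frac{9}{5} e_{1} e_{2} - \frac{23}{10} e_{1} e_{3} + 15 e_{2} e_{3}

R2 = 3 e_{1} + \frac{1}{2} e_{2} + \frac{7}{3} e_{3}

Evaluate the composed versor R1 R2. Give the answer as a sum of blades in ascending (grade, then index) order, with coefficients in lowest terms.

Distribute over the terms of R2 (each basis-blade product reordered to ascending indices, repeated generators contracted through their squares):
R1 (3 e_{1}) = \frac{699}{20} e_{1} + \frac{27}{5} e_{2} + \frac{69}{10} e_{3} + 45 e_{1} e_{2} e_{3}
R1 (\frac{1}{2} e_{2}) = -\frac{9}{10} e_{1} + \frac{233}{40} e_{2} - \frac{15}{2} e_{3} + \frac{23}{20} e_{1} e_{2} e_{3}
R1 (\frac{7}{3} e_{3}) = \frac{161}{30} e_{1} - 35 e_{2} + \frac{1631}{60} e_{3} - \frac{21}{5} e_{1} e_{2} e_{3}
Summing the partial products and collecting blades:
Answer: \frac{473}{12} e_{1} - \frac{951}{40} e_{2} + \frac{319}{12} e_{3} + \frac{839}{20} e_{1} e_{2} e_{3}


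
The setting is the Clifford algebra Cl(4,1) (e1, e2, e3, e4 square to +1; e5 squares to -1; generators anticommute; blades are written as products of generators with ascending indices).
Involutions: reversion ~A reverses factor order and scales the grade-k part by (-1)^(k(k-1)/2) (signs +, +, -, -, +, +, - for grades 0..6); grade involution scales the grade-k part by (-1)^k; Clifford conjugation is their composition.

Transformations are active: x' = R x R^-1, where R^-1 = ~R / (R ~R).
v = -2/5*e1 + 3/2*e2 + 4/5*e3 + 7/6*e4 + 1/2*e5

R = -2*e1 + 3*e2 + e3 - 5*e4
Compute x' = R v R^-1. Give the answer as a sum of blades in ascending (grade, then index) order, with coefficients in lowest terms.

~R = -2*e1 + 3*e2 + e3 - 5*e4, and R ~R = 39, so R^-1 = ~R / (39).
R v = 4/15 - 9/5*e1 e2 - 6/5*e1 e3 - 13/3*e1 e4 - e1 e5 + 9/10*e2 e3 + 11*e2 e4 + 3/2*e2 e5 + 31/6*e3 e4 + 1/2*e3 e5 - 5/2*e4 e5
Answer: 218/585*e1 - 569/390*e2 - 92/117*e3 - 289/234*e4 - 1/2*e5


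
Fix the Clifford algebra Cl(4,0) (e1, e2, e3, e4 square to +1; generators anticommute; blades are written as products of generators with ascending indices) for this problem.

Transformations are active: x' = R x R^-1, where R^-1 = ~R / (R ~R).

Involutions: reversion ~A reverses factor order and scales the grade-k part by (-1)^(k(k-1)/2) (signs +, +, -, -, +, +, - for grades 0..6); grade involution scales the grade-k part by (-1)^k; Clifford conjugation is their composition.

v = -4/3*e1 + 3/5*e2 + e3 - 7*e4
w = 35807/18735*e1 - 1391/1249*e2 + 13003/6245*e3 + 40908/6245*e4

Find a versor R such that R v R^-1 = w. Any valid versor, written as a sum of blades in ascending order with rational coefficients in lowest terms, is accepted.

Here q(v) = q(w) = 11731/225; the classical choice R = v + w = 3609/6245*e1 - 3208/6245*e2 + 19248/6245*e3 - 2807/6245*e4 then realises v -> w under the sandwich.
Answer: 3609/6245*e1 - 3208/6245*e2 + 19248/6245*e3 - 2807/6245*e4


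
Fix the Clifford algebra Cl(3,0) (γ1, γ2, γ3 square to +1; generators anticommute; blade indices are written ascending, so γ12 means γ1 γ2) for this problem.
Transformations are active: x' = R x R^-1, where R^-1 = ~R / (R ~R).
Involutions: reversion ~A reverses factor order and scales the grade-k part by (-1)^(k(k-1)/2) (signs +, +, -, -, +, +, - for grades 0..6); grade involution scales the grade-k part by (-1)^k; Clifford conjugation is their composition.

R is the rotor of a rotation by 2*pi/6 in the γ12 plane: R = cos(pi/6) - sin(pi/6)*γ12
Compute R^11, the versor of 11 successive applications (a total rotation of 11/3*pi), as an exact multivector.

Rotor phase runs at HALF the rotation angle; powers of one rotor simply add phase, so after 11 steps in γ12 the phase is 11*pi/6 = 11*pi/6 and R^11 = cos(11*pi/6) - sin(11*pi/6)*γ12.
cos(11*pi/6) = sqrt(3)/2 and sin(11*pi/6) = -1/2, so R^11 = sqrt(3)/2 + 1/2*γ12. The net rotation is 5/3*pi (after discarding 1 full turn, each of which contributes a factor -1 to the rotor); the rotor keeps the half-angle phase exactly.
Answer: sqrt(3)/2 + 1/2*γ12


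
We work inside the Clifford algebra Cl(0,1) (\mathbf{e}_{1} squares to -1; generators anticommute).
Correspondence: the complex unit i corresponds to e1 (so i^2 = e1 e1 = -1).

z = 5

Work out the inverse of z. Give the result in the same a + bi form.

In blades: z = 5.
With qbar = 5 (scalar fixed, mapped units negated), z qbar = 25 (the sum of squared coefficients), so z^-1 = qbar / (25) = \frac{1}{5}; translating back:
Answer: \frac{1}{5}


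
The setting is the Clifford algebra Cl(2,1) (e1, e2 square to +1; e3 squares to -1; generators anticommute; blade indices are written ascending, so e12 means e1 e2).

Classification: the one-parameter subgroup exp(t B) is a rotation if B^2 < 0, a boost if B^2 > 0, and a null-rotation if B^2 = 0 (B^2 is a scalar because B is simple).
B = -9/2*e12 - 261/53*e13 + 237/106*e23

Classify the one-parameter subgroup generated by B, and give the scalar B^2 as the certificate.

B^2 term by term: the squares give (-9/2)^2*(e12)^2 + (-261/53)^2*(e13)^2 + (237/106)^2*(e23)^2 = 81/4*(-1) + 68121/2809*(+1) + 56169/11236*(+1) = 9 (each basis 2-blade squares to minus the product of its generators' squares); cross terms between blades sharing an index anticommute and cancel. So B^2 = 9.
Answer: boost, certificate B^2 = 9. One invariant decides it: the square 9 survives every conjugation, and its sign is exactly the classification.


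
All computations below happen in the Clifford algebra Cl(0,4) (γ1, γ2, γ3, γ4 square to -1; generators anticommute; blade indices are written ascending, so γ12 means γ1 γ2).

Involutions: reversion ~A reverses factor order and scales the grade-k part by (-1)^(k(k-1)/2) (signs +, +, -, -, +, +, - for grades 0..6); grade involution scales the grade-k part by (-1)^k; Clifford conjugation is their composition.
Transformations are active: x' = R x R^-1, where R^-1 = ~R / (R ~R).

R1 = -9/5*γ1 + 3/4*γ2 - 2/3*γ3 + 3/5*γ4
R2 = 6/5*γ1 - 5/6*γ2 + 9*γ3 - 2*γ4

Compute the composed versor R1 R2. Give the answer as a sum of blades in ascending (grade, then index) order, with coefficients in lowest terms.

Distribute over the terms of R1 (each basis-blade product reordered to ascending indices, repeated generators contracted through their squares):
(-9/5*γ1) R2 = 54/25 + 3/2*γ12 - 81/5*γ13 + 18/5*γ14
(3/4*γ2) R2 = 5/8 - 9/10*γ12 + 27/4*γ23 - 3/2*γ24
(-2/3*γ3) R2 = 6 + 4/5*γ13 - 5/9*γ23 + 4/3*γ34
(3/5*γ4) R2 = 6/5 - 18/25*γ14 + 1/2*γ24 - 27/5*γ34
Summing the partial products and collecting blades:
Answer: 1997/200 + 3/5*γ12 - 77/5*γ13 + 72/25*γ14 + 223/36*γ23 - γ24 - 61/15*γ34


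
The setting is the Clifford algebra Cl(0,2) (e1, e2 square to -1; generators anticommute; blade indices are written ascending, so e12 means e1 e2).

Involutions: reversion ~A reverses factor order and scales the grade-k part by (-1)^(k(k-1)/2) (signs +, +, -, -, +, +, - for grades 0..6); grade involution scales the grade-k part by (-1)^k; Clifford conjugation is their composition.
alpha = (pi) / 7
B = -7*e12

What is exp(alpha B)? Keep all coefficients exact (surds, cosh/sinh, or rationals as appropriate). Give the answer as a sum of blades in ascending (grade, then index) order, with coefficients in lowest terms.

B^2 = (-7)^2*(e12)^2 = 49*(-1) = -49 (a basis 2-blade squares to minus the product of its generators' squares).
B^2 = -49 — the series telescopes trigonometrically here: l = 7, alpha*l = pi, so exp(alpha B) = cos(pi) + (sin(pi)/7)*B = -1 + (0)*B.
Answer: -1


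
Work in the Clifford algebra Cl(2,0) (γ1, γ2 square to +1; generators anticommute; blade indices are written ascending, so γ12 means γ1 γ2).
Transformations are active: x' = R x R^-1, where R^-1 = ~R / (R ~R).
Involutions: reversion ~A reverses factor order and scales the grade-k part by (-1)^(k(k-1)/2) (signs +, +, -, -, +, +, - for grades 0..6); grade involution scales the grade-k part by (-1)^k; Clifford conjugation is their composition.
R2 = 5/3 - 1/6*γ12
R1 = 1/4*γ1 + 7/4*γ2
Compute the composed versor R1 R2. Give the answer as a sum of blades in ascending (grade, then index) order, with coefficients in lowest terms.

Distribute over the terms of R1 (each basis-blade product reordered to ascending indices, repeated generators contracted through their squares):
(1/4*γ1) R2 = 5/12*γ1 - 1/24*γ2
(7/4*γ2) R2 = 7/24*γ1 + 35/12*γ2
Summing the partial products and collecting blades:
Answer: 17/24*γ1 + 23/8*γ2


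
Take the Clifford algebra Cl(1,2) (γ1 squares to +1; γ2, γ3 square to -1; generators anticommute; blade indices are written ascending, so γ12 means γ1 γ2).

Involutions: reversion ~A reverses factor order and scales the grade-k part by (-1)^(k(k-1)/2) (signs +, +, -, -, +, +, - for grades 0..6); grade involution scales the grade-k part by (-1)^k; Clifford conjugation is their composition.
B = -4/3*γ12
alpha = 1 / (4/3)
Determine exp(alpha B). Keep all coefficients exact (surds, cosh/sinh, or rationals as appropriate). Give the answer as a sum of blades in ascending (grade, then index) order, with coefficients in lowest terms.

B^2 = (-4/3)^2*(γ12)^2 = 16/9*(+1) = 16/9 (a basis 2-blade squares to minus the product of its generators' squares).
B^2 = 16/9 — since the square is positive, the closed form is hyperbolic: l = 4/3, alpha*l = 1, so exp(alpha B) = cosh(1) + (sinh(1)/(4/3))*B = cosh(1) + (3*sinh(1)/4)*B.
Answer: cosh(1) - sinh(1)*γ12


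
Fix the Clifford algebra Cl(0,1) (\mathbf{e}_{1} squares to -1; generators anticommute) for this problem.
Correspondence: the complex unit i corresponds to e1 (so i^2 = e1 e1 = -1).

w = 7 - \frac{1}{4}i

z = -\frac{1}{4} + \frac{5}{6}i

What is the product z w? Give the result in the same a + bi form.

In blades: z = -\frac{1}{4} + \frac{5}{6} e_{1}, w = 7 - \frac{1}{4} e_{1}.
Distribute z over w term by term (generator squares from the signature, products reordered to ascending indices): (-\frac{1}{4})*w = -\frac{7}{4} + \frac{1}{16} e_{1}; (\frac{5}{6} e_{1})*w = \frac{5}{24} + \frac{35}{6} e_{1}.
Sum: -\frac{37}{24} + \frac{283}{48} e_{1}; translating back through the correspondence:
Answer: -\frac{37}{24} + \frac{283}{48}i


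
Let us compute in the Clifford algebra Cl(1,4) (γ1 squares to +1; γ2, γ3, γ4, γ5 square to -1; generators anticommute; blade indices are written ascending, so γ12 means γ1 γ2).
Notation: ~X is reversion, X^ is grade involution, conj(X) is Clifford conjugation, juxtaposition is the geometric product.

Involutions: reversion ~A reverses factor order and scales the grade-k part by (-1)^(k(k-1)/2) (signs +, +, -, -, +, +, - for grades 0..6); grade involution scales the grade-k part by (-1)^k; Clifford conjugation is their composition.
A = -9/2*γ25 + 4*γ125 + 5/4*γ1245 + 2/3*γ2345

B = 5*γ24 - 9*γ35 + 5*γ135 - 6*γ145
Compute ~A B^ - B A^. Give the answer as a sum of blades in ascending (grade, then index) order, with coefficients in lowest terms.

first term: 15/2*γ2 - 25/4*γ15 - 41/2*γ23 - 30*γ24 + 10/3*γ35 - 45/2*γ45 + 19/2*γ123 + 71/3*γ124 + 20*γ145 - 25/4*γ234 + 45/4*γ1234
second term: 15/2*γ2 - 25/4*γ15 - 41/2*γ23 - 30*γ24 + 10/3*γ35 - 45/2*γ45 - 19/2*γ123 - 71/3*γ124 - 20*γ145 + 25/4*γ234 - 45/4*γ1234
Answer: 19*γ123 + 142/3*γ124 + 40*γ145 - 25/2*γ234 + 45/2*γ1234


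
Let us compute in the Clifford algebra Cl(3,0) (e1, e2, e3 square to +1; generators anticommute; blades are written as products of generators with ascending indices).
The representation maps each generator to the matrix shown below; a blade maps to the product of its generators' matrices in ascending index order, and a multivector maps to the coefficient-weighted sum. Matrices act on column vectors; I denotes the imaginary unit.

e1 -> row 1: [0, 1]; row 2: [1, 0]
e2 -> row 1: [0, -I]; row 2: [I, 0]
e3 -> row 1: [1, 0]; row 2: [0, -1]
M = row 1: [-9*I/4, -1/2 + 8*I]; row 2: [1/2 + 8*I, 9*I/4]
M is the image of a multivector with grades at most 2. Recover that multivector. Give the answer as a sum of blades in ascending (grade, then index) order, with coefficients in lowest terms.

Method: 1, rho(e1), rho(e2), rho(e3) form a trace-orthogonal basis of the 2x2 complex matrices (tr(X Y) = 2 if X = Y, else 0), so M = m0*1 + m1*rho(e1) + m2*rho(e2) + m3*rho(e3) with m0 = tr(M)/2 = 0, m1 = tr(M rho(e1))/2 = 8*I, m2 = tr(M rho(e2))/2 = -I/2, m3 = tr(M rho(e3))/2 = -9*I/4.
Multiplying table entries, the bivector images are rho(e1 e2) = I*rho(e3), rho(e1 e3) = -I*rho(e2), rho(e2 e3) = I*rho(e1); with real blade coefficients the real parts of m0..m3 are the coefficients of 1, e1, e2, e3 and the imaginary parts give the bivectors (e2 e3: Im m1, e1 e3: -Im m2, e1 e2: Im m3).
Answer: -9/4*e1 e2 + 1/2*e1 e3 + 8*e2 e3


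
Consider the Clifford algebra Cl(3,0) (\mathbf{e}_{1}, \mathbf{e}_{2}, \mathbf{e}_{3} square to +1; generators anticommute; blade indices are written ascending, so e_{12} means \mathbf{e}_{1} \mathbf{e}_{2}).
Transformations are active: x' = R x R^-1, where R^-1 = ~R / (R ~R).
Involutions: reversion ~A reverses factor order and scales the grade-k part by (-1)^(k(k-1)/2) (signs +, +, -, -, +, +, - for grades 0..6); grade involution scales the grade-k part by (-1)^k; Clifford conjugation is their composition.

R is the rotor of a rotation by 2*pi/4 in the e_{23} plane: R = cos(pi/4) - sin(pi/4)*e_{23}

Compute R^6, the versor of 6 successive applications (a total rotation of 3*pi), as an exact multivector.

Rotor phase runs at HALF the rotation angle; powers of one rotor simply add phase, so after 6 steps in e_{23} the phase is 6*pi/4 = \frac{3 \pi}{2} and R^6 = cos(\frac{3 \pi}{2}) - sin(\frac{3 \pi}{2})*e_{23}.
cos(\frac{3 \pi}{2}) = 0 and sin(\frac{3 \pi}{2}) = -1, so R^6 = e_{23}. The net rotation is 1*pi (after discarding 1 full turn, each of which contributes a factor -1 to the rotor); the rotor keeps the half-angle phase exactly.
Answer: e_{23}


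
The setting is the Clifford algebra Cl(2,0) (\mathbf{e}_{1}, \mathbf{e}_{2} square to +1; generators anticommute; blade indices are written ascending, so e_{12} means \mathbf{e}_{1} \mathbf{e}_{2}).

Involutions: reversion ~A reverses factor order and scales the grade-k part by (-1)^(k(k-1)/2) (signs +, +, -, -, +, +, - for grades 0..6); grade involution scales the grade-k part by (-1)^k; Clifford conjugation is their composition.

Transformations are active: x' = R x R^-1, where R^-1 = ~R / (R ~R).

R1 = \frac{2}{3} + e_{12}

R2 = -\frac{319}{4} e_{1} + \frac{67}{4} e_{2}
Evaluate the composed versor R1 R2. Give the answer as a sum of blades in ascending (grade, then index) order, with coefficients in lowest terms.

Distribute over the terms of R1 (each basis-blade product reordered to ascending indices, repeated generators contracted through their squares):
(\frac{2}{3}) R2 = -\frac{319}{6} e_{1} + \frac{67}{6} e_{2}
(e_{12}) R2 = \frac{67}{4} e_{1} + \frac{319}{4} e_{2}
Summing the partial products and collecting blades:
Answer: -\frac{437}{12} e_{1} + \frac{1091}{12} e_{2}


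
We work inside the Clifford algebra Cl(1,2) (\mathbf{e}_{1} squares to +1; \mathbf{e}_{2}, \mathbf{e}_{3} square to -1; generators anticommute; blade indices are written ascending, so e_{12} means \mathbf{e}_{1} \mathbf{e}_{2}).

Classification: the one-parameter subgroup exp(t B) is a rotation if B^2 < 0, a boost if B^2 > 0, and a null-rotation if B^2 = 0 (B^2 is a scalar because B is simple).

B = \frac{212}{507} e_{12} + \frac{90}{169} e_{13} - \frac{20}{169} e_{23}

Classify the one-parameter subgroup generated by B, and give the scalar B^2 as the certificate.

B^2 term by term: the squares give (\frac{212}{507})^2*(e_{12})^2 + (\frac{90}{169})^2*(e_{13})^2 + (-\frac{20}{169})^2*(e_{23})^2 = \frac{44944}{257049}*(+1) + \frac{8100}{28561}*(+1) + \frac{400}{28561}*(-1) = \frac{4}{9} (each basis 2-blade squares to minus the product of its generators' squares); cross terms between blades sharing an index anticommute and cancel. So B^2 = \frac{4}{9}.
Answer: boost, certificate B^2 = \frac{4}{9}. The class reads off the invariant scalar \frac{4}{9} directly.


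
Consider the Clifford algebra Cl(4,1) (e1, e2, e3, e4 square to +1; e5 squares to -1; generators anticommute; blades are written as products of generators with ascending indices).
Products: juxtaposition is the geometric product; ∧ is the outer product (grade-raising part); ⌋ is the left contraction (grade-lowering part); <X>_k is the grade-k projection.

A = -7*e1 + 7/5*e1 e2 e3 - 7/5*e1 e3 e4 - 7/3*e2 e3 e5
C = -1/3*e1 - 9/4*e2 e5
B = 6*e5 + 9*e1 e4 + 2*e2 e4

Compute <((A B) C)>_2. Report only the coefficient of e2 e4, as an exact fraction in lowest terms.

step 1: -63/5*e3 - 63*e4 - 42*e1 e5 + 14*e2 e3 - 14/5*e1 e2 e3 - 14*e1 e2 e4 - 14/5*e1 e3 e4 + 63/5*e2 e3 e4 + 14/3*e3 e4 e5 + 42/5*e1 e2 e3 e5 - 42/5*e1 e3 e4 e5 - 21*e1 e2 e3 e4 e5
step 2: -14*e5 + 189/2*e1 e2 + 147/10*e1 e3 - 21*e1 e4 + 14/15*e2 e3 + 14/3*e2 e4 + 14/15*e3 e4 + 63/2*e3 e5 - 14/3*e1 e2 e3 + 189/4*e1 e3 e4 - 63/10*e1 e3 e5 - 63/2*e1 e4 e5 - 21/2*e2 e3 e4 - 511/20*e2 e3 e5 - 567/4*e2 e4 e5 - 623/20*e3 e4 e5 + 231/10*e1 e2 e3 e4 + 14/9*e1 e3 e4 e5 + 7*e2 e3 e4 e5 + 63/10*e1 e2 e3 e4 e5
step 3: 189/2*e1 e2 + 147/10*e1 e3 - 21*e1 e4 + 14/15*e2 e3 + 14/3*e2 e4 + 14/15*e3 e4 + 63/2*e3 e5
Answer: 14/3


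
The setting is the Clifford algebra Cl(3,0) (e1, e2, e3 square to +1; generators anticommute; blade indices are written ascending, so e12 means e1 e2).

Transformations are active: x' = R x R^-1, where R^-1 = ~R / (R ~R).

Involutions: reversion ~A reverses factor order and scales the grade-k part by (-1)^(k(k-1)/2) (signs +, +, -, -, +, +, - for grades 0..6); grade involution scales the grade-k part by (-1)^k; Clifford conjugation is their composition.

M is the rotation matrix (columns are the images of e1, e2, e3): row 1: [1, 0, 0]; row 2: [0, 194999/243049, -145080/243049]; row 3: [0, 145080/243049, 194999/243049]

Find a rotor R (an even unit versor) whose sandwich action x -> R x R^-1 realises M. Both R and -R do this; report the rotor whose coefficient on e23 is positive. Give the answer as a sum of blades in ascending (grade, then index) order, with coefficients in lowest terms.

Method: write R = a + b12*e12 + b13*e13 + b23*e23 with a^2 + b12^2 + b13^2 + b23^2 = 1 (so R^-1 = ~R). Expanding the columns R e_j ~R gives tr M = 4a^2 - 1 and, from the antisymmetric part, M21 - M12 = -4a*b12, M13 - M31 = 4a*b13, M32 - M23 = -4a*b23.
Here tr M = 633047/243049, so a^2 = (1 + tr M)/4 = 219024/243049 and a = ±468/493. Taking a = 468/493: M21 - M12 = 0, M13 - M31 = 0, M32 - M23 = 290160/243049, giving b12 = 0, b13 = 0, b23 = -155/493, i.e. R = 468/493 - 155/493*e23.
Its e23 coefficient is negative, so report the other preimage -R.
Answer: -468/493 + 155/493*e23. Why the constraint matters: R and -R act identically through the sandwich — M has trace 633047/243049 either way — so only the sign condition on e23 picks one of the two preimages.


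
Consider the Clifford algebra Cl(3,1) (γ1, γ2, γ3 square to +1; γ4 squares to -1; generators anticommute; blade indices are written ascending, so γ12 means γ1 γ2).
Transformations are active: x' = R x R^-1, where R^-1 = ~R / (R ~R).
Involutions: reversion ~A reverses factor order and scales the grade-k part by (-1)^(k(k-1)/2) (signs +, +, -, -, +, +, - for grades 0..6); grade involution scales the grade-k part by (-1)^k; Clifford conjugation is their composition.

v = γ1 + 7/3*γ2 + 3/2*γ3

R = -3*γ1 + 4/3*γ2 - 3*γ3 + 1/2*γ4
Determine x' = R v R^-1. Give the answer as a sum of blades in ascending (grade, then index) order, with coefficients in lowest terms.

~R = -3*γ1 + 4/3*γ2 - 3*γ3 + 1/2*γ4, and R ~R = 703/36, so R^-1 = ~R / (703/36).
R v = -79/18 - 25/3*γ12 - 3/2*γ13 - 1/2*γ14 + 9*γ23 - 7/6*γ24 - 3/4*γ34
Answer: 245/703*γ1 - 6185/2109*γ2 - 213/1406*γ3 - 158/703*γ4


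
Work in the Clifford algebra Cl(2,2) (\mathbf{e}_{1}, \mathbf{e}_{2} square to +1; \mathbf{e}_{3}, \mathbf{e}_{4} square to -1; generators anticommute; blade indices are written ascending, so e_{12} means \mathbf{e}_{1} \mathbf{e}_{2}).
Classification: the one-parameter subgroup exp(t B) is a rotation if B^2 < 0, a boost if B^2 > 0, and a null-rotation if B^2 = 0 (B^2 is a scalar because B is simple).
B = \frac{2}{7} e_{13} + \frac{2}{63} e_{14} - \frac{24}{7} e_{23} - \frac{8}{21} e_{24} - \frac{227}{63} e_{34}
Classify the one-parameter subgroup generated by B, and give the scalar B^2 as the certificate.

B^2 term by term: the squares give (\frac{2}{7})^2*(e_{13})^2 + (\frac{2}{63})^2*(e_{14})^2 + (-\frac{24}{7})^2*(e_{23})^2 + (-\frac{8}{21})^2*(e_{24})^2 + (-\frac{227}{63})^2*(e_{34})^2 = \frac{4}{49}*(+1) + \frac{4}{3969}*(+1) + \frac{576}{49}*(+1) + \frac{64}{441}*(+1) + \frac{51529}{3969}*(-1) = -1 (each basis 2-blade squares to minus the product of its generators' squares); cross terms between blades sharing an index anticommute and cancel; the commuting (index-disjoint) pairs give grade-4 terms 2*c*c'*(blade product), which cancel blade by blade — e_{1234}: \frac{32}{147} - \frac{32}{147} = 0 — confirming B is simple. So B^2 = -1.
Answer: rotation, certificate B^2 = -1. Check the certificate: B^2 = -1, and that sign is decisive whatever form B takes.


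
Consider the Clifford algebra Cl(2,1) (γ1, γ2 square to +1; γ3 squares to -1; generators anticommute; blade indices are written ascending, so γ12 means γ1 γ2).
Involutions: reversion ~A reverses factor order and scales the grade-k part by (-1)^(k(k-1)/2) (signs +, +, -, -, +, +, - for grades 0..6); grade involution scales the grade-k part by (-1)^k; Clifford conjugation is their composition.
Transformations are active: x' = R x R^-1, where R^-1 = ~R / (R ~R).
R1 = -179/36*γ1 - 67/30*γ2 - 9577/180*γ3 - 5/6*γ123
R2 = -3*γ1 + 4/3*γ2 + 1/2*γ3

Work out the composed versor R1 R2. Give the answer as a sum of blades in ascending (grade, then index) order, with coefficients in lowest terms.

Distribute over the terms of R2 (each basis-blade product reordered to ascending indices, repeated generators contracted through their squares):
R1 (-3*γ1) = 179/12 - 67/10*γ12 - 9577/60*γ13 + 5/2*γ23
R1 (4/3*γ2) = -134/45 - 179/27*γ12 + 10/9*γ13 + 9577/135*γ23
R1 (1/2*γ3) = 9577/360 + 5/12*γ12 - 179/72*γ13 - 67/60*γ23
Summing the partial products and collecting blades:
Answer: 925/24 - 6973/540*γ12 - 19319/120*γ13 + 7811/108*γ23


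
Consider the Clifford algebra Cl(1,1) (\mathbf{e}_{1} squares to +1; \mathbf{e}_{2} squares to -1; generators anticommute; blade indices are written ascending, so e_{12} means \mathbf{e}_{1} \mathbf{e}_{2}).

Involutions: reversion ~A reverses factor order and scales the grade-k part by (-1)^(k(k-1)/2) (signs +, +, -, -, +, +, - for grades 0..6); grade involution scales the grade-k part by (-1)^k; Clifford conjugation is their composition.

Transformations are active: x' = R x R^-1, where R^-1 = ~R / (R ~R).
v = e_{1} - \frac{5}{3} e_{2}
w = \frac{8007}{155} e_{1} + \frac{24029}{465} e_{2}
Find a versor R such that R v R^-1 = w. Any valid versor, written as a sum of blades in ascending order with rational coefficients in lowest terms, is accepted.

Key observation: q(v) = q(w) = -\frac{16}{9} (sandwiches preserve the norm), so R = v + w = \frac{8162}{155} e_{1} + \frac{23254}{465} e_{2} works whenever it is invertible — the component of v along it is kept and (v - w)/2 reverses, sending v to w.
Answer: \frac{8162}{155} e_{1} + \frac{23254}{465} e_{2}


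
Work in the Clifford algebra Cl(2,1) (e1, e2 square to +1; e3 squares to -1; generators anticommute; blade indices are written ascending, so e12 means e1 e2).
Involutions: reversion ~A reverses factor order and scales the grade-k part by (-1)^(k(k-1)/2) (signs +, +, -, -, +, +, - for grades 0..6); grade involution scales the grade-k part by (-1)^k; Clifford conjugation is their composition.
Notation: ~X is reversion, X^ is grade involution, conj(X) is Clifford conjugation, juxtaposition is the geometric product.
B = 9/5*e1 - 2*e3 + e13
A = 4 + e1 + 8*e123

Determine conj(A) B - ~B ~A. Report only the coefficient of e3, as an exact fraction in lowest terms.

first term: -9/5 + 36/5*e1 - 8*e2 - 9*e3 + 16*e12 + 6*e13 + 72/5*e23
second term: 9/5 + 36/5*e1 - 8*e2 - 7*e3 - 16*e12 - 2*e13 - 72/5*e23
Answer: -2


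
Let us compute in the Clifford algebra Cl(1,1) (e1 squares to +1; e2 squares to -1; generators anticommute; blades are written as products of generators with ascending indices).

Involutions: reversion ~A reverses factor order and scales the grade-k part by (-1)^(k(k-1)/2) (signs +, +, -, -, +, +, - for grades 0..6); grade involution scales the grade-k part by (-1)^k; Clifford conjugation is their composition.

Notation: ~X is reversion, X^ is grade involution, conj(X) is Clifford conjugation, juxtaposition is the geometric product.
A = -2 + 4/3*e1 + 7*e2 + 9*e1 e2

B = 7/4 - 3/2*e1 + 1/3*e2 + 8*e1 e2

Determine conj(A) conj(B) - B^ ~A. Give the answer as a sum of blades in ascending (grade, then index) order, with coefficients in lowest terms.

first term: 385/6 + 143/3*e1 + 151/12*e2 + 403/36*e1 e2
second term: -427/6 - 161/3*e1 - 45/4*e2 - 749/36*e1 e2
Answer: 406/3 + 304/3*e1 + 143/6*e2 + 32*e1 e2


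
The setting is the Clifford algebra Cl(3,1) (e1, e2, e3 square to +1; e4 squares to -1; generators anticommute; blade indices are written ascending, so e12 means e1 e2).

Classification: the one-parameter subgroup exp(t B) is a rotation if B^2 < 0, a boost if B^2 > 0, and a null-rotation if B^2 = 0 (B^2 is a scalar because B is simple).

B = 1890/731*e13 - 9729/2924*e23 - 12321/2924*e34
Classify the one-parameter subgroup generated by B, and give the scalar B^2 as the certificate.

B^2 term by term: the squares give (1890/731)^2*(e13)^2 + (-9729/2924)^2*(e23)^2 + (-12321/2924)^2*(e34)^2 = 3572100/534361*(-1) + 94653441/8549776*(-1) + 151807041/8549776*(+1) = 0 (each basis 2-blade squares to minus the product of its generators' squares); cross terms between blades sharing an index anticommute and cancel. So B^2 = 0.
Answer: null-rotation, certificate B^2 = 0. The invariant at work: B^2 = 0 is unchanged by conjugation, hence its sign classifies the subgroup whatever basis B is written in.


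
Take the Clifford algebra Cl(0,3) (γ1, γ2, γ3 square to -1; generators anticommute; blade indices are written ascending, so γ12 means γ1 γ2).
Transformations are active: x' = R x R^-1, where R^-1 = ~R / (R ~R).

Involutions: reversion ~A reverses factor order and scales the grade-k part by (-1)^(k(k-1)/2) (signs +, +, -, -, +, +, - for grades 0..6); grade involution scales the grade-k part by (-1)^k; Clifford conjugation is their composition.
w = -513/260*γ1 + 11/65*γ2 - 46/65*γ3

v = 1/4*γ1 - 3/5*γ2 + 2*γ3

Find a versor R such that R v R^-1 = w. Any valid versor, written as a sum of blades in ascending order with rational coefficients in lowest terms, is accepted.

Since q(v) = q(w) = -1769/400, the sum R = v + w = -112/65*γ1 - 28/65*γ2 + 84/65*γ3 does the job whenever invertible.
Answer: -112/65*γ1 - 28/65*γ2 + 84/65*γ3


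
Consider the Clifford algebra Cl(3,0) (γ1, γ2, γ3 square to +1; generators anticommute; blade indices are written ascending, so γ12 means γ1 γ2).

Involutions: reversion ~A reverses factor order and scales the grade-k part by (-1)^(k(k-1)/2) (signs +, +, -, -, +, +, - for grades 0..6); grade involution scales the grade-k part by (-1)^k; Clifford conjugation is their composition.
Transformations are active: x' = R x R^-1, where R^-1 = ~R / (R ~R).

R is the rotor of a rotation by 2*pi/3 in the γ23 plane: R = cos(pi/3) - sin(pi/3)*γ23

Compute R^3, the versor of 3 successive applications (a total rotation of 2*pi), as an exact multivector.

The rotor phase is half the rotation angle and phases add under composition, so 3 steps in the γ23 plane accumulate phase 3*(pi/3) = pi: R^3 = cos(pi) - sin(pi)*γ23.
cos(pi) = -1 and sin(pi) = 0, so R^3 = -1. The total rotation 2*pi is 1 full turn, so every vector returns to itself, yet the rotor is -1, on the OTHER sheet of the double cover (an odd number of 2*pi turns).
Answer: -1


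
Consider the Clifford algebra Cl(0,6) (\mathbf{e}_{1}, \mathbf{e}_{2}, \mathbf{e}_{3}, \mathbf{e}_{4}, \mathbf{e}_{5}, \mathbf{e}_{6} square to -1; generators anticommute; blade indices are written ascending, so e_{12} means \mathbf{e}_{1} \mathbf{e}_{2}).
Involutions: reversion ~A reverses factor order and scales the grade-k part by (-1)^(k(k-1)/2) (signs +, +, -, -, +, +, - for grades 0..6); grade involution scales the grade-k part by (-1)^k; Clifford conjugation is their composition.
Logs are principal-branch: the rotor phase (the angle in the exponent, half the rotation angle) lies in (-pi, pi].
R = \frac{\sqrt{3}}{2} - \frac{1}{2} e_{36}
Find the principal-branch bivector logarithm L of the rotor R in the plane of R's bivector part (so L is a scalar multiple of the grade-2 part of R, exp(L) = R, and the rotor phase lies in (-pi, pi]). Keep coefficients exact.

The scalar part of R is \frac{\sqrt{3}}{2}, and that scalar determines the rotor phase on the principal branch; recovering the unit plane as bivector-part over sine of the phase gives L = phase * plane.
Concretely: cos(phase) = \frac{\sqrt{3}}{2} gives phase = ±\frac{\pi}{6}, and since phase/sin(phase) is even the sign is immaterial: L = (phase/sin(phase)) * <R>_2 = (\frac{\pi}{3}) * <R>_2.
Answer: - \frac{\pi}{6} e_{36}


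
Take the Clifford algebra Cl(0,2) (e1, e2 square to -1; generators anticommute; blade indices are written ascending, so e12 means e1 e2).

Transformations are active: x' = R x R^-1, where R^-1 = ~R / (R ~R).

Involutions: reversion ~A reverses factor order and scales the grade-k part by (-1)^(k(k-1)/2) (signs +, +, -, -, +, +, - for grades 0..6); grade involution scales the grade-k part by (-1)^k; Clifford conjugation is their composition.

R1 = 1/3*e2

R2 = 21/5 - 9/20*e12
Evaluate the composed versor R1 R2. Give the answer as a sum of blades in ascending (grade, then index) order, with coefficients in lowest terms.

Distribute over the terms of R1 (each basis-blade product reordered to ascending indices, repeated generators contracted through their squares):
(1/3*e2) R2 = -3/20*e1 + 7/5*e2
Answer: -3/20*e1 + 7/5*e2
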